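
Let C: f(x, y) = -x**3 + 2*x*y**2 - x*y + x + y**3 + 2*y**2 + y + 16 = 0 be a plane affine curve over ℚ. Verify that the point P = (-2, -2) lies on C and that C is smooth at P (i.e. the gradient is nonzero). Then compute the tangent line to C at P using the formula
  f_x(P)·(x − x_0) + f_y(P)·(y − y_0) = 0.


Tangent line at P: -x + 23*y + 44 = 0.

Step 1: f(-2, -2) = 0, so P lies on C.
Step 2: partial derivatives
  f_x(x, y) = -3*x**2 + 2*y**2 - y + 1, f_y(x, y) = 4*x*y - x + 3*y**2 + 4*y + 1.
  f_x(P) = -1, f_y(P) = 23 (gradient nonzero, so P is smooth).
Step 3: tangent line at P: -1·(x − -2) + 23·(y − -2) = 0.
Expanding: -x + 23*y + 44 = 0.


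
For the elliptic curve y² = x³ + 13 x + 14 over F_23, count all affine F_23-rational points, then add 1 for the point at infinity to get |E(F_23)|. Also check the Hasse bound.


Affine points = {(2, 5), (2, 18), (6, 3), (6, 20), (8, 3), (8, 20), (9, 3), (9, 20), (11, 4), (11, 19), (12, 9), (12, 14), (18, 10), (18, 13), (19, 6), (19, 17), (21, 7), (21, 16), (22, 0)}; affine count = 19; |E(F_23)| = 20.

Discriminant check: Δ ∝ 4a³ + 27b² = 4·13³ + 27·14² = 4·2197 + 27·196 ≡ 4 (mod 23). Nonzero ⇒ E is nonsingular.
For each x ∈ F_23, compute rhs = x³ + 13·x + 14 mod 23, then count y ∈ F_23 with y² ≡ rhs.
  x = 0: rhs = 14, matching y values: none (0 points).
  x = 1: rhs = 5, matching y values: none (0 points).
  x = 2: rhs = 2, matching y values: 5, 18 (2 points).
  x = 3: rhs = 11, matching y values: none (0 points).
  x = 4: rhs = 15, matching y values: none (0 points).
  x = 5: rhs = 20, matching y values: none (0 points).
  x = 6: rhs = 9, matching y values: 3, 20 (2 points).
  x = 7: rhs = 11, matching y values: none (0 points).
  x = 8: rhs = 9, matching y values: 3, 20 (2 points).
  x = 9: rhs = 9, matching y values: 3, 20 (2 points).
  x = 10: rhs = 17, matching y values: none (0 points).
  x = 11: rhs = 16, matching y values: 4, 19 (2 points).
  x = 12: rhs = 12, matching y values: 9, 14 (2 points).
  x = 13: rhs = 11, matching y values: none (0 points).
  x = 14: rhs = 19, matching y values: none (0 points).
  x = 15: rhs = 19, matching y values: none (0 points).
  x = 16: rhs = 17, matching y values: none (0 points).
  x = 17: rhs = 19, matching y values: none (0 points).
  x = 18: rhs = 8, matching y values: 10, 13 (2 points).
  x = 19: rhs = 13, matching y values: 6, 17 (2 points).
  x = 20: rhs = 17, matching y values: none (0 points).
  x = 21: rhs = 3, matching y values: 7, 16 (2 points).
  x = 22: rhs = 0, matching y values: 0 (1 points).
Total affine count: 19.
Full point count |E(F_23)| = 19 + 1 = 20.
Hasse bound: |20 − (23+1)| = |-4| = 4 ≤ 2√23 ≈ 9.5917 ✓.


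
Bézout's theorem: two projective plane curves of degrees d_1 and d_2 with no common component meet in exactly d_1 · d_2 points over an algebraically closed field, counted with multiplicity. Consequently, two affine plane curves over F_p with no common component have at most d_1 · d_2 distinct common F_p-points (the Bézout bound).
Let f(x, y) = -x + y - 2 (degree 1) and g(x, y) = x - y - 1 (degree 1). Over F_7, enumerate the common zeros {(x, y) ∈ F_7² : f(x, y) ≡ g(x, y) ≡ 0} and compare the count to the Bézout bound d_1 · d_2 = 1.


Common zeros: ∅; count = 0; Bézout bound = 1.

deg(f) = 1, deg(g) = 1, so Bézout bound = 1.
Scan x ∈ F_7. For each x, list the y ∈ F_7 with f(x, y) ≡ 0 and those with g(x, y) ≡ 0 (mod 7); the common zeros in that column are the intersection.
  x = 0: f ≡ 0 at y ∈ {2}; g ≡ 0 at y ∈ {6}; common: ∅.
  x = 1: f ≡ 0 at y ∈ {3}; g ≡ 0 at y ∈ {0}; common: ∅.
  x = 2: f ≡ 0 at y ∈ {4}; g ≡ 0 at y ∈ {1}; common: ∅.
  x = 3: f ≡ 0 at y ∈ {5}; g ≡ 0 at y ∈ {2}; common: ∅.
  x = 4: f ≡ 0 at y ∈ {6}; g ≡ 0 at y ∈ {3}; common: ∅.
  x = 5: f ≡ 0 at y ∈ {0}; g ≡ 0 at y ∈ {4}; common: ∅.
  x = 6: f ≡ 0 at y ∈ {1}; g ≡ 0 at y ∈ {5}; common: ∅.
Collecting: common zeros = ∅, so the count is 0.
Comparison with the Bézout bound: 0 ≤ 1 = deg(f)·deg(g), as expected for curves with no common component (the affine F_7-count falls short of the bound because intersections may lie at infinity, over extension fields, or carry multiplicity).


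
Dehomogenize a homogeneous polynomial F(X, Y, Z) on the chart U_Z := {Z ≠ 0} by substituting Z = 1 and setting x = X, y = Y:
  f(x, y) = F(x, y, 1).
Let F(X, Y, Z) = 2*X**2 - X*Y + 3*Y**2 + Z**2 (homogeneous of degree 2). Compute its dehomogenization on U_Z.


f(x, y) = 2*x**2 - x*y + 3*y**2 + 1

On U_Z we set Z = 1. Each monomial c·X^i·Y^j·Z^k in F becomes c·x^i·y^j·1^k = c·x^i·y^j.
Substituting Z = 1: F(X, Y, 1) = 2*x**2 - x*y + 3*y**2 + 1.
Note: deg(f) ≤ deg(F) = 2; strict inequality happens when F is divisible by Z (lost terms).


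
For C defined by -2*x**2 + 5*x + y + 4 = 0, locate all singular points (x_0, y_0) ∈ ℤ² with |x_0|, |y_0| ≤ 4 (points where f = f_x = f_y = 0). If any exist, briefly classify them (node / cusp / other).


No singular points in the scanned grid; C is smooth there.

Compute partial derivatives:
  f_x = 5 - 4*x.
  f_y = 1.
f_y = 1 is a nonzero constant, so f_y never vanishes: no point (x, y) can satisfy f = f_x = f_y = 0. In particular no (x, y) ∈ {−4, ..., 4}² is singular; the curve is smooth.


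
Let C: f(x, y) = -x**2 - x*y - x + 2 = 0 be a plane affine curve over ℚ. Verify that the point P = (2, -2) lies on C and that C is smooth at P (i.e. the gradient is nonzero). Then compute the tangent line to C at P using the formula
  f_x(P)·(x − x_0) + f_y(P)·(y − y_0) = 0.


Tangent line at P: -3*x - 2*y + 2 = 0.

Step 1: f(2, -2) = 0, so P lies on C.
Step 2: partial derivatives
  f_x(x, y) = -2*x - y - 1, f_y(x, y) = -x.
  f_x(P) = -3, f_y(P) = -2 (gradient nonzero, so P is smooth).
Step 3: tangent line at P: -3·(x − 2) + -2·(y − -2) = 0.
Expanding: -3*x - 2*y + 2 = 0.


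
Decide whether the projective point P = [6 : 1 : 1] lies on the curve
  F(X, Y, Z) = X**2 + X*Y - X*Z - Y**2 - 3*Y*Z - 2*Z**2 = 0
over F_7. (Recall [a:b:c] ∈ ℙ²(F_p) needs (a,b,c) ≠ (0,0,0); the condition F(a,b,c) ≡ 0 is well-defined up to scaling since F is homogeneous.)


F(6,1,1) ≡ 2 (mod 7); P is NOT on the curve.

Evaluate F(6, 1, 1) term-by-term (mod 7).
  X**2 ↦ 1·36·1·1 = 36
  X*Y ↦ 1·6·1·1 = 6
  -X*Z ↦ -1·6·1·1 = -6
  -Y**2 ↦ -1·1·1·1 = -1
  -3*Y*Z ↦ -3·1·1·1 = -3
  -2*Z**2 ↦ -2·1·1·1 = -2
Sum: F(6, 1, 1) = (36) + (6) + (-6) + (-1) + (-3) + (-2) = 30.
Reducing mod 7: 30 ≡ 2 (mod 7).
Since F(a, b, c) ≡ 2 ≠ 0 (mod 7), P does NOT lie on the curve.


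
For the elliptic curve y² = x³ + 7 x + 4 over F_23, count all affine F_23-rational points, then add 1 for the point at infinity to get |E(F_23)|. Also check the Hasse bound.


Affine points = {(0, 2), (0, 21), (1, 9), (1, 14), (2, 7), (2, 16), (3, 11), (3, 12), (4, 2), (4, 21), (5, 7), (5, 16), (6, 3), (6, 20), (10, 4), (10, 19), (11, 3), (11, 20), (16, 7), (16, 16), (19, 2), (19, 21), (20, 5), (20, 18)}; affine count = 24; |E(F_23)| = 25.

Discriminant check: Δ ∝ 4a³ + 27b² = 4·7³ + 27·4² = 4·343 + 27·16 ≡ 10 (mod 23). Nonzero ⇒ E is nonsingular.
For each x ∈ F_23, compute rhs = x³ + 7·x + 4 mod 23, then count y ∈ F_23 with y² ≡ rhs.
  x = 0: rhs = 4, matching y values: 2, 21 (2 points).
  x = 1: rhs = 12, matching y values: 9, 14 (2 points).
  x = 2: rhs = 3, matching y values: 7, 16 (2 points).
  x = 3: rhs = 6, matching y values: 11, 12 (2 points).
  x = 4: rhs = 4, matching y values: 2, 21 (2 points).
  x = 5: rhs = 3, matching y values: 7, 16 (2 points).
  x = 6: rhs = 9, matching y values: 3, 20 (2 points).
  x = 7: rhs = 5, matching y values: none (0 points).
  x = 8: rhs = 20, matching y values: none (0 points).
  x = 9: rhs = 14, matching y values: none (0 points).
  x = 10: rhs = 16, matching y values: 4, 19 (2 points).
  x = 11: rhs = 9, matching y values: 3, 20 (2 points).
  x = 12: rhs = 22, matching y values: none (0 points).
  x = 13: rhs = 15, matching y values: none (0 points).
  x = 14: rhs = 17, matching y values: none (0 points).
  x = 15: rhs = 11, matching y values: none (0 points).
  x = 16: rhs = 3, matching y values: 7, 16 (2 points).
  x = 17: rhs = 22, matching y values: none (0 points).
  x = 18: rhs = 5, matching y values: none (0 points).
  x = 19: rhs = 4, matching y values: 2, 21 (2 points).
  x = 20: rhs = 2, matching y values: 5, 18 (2 points).
  x = 21: rhs = 5, matching y values: none (0 points).
  x = 22: rhs = 19, matching y values: none (0 points).
Total affine count: 24.
Full point count |E(F_23)| = 24 + 1 = 25.
Hasse bound: |25 − (23+1)| = |1| = 1 ≤ 2√23 ≈ 9.5917 ✓.


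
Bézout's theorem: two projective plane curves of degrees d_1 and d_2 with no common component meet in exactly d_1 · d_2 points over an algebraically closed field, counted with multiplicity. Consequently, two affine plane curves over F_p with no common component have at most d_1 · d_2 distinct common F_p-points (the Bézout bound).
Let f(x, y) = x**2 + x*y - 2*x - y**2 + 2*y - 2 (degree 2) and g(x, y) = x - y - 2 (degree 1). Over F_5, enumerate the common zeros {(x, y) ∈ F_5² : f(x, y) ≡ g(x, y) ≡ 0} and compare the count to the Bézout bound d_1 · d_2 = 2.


Common zeros: {(0, 3), (3, 1)}; count = 2; Bézout bound = 2.

deg(f) = 2, deg(g) = 1, so Bézout bound = 2.
Scan x ∈ F_5. For each x, list the y ∈ F_5 with f(x, y) ≡ 0 and those with g(x, y) ≡ 0 (mod 5); the common zeros in that column are the intersection.
  x = 0: f ≡ 0 at y ∈ {3, 4}; g ≡ 0 at y ∈ {3}; common: {3}.
  x = 1: f ≡ 0 at y ∈ ∅; g ≡ 0 at y ∈ {4}; common: ∅.
  x = 2: f ≡ 0 at y ∈ ∅; g ≡ 0 at y ∈ {0}; common: ∅.
  x = 3: f ≡ 0 at y ∈ {1, 4}; g ≡ 0 at y ∈ {1}; common: {1}.
  x = 4: f ≡ 0 at y ∈ {3}; g ≡ 0 at y ∈ {2}; common: ∅.
Collecting: common zeros = {(0, 3), (3, 1)}, so the count is 2.
Comparison with the Bézout bound: 2 ≤ 2 = deg(f)·deg(g), as expected for curves with no common component (the bound is attained).


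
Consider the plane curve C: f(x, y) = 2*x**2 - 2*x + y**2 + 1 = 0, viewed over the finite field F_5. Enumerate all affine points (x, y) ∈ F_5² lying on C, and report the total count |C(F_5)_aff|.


Affine F_5-points: {(0, 2), (0, 3), (1, 2), (1, 3), (2, 0), (4, 0)}; count = 6.

For each of the 25 pairs (x, y) ∈ F_5², evaluate f(x, y) mod 5. Record the zeros.
  x = 0: [0↦1, 1↦2, 2↦0, 3↦0, 4↦2]  zeros at y ∈ {2, 3}
  x = 1: [0↦1, 1↦2, 2↦0, 3↦0, 4↦2]  zeros at y ∈ {2, 3}
  x = 2: [0↦0, 1↦1, 2↦4, 3↦4, 4↦1]  zeros at y ∈ {0}
  x = 3: [0↦3, 1↦4, 2↦2, 3↦2, 4↦4]  zeros at y ∈ ∅
  x = 4: [0↦0, 1↦1, 2↦4, 3↦4, 4↦1]  zeros at y ∈ {0}
Collecting zeros: affine points = {(0, 2), (0, 3), (1, 2), (1, 3), (2, 0), (4, 0)}.
Total count |C(F_5)_aff| = 6.


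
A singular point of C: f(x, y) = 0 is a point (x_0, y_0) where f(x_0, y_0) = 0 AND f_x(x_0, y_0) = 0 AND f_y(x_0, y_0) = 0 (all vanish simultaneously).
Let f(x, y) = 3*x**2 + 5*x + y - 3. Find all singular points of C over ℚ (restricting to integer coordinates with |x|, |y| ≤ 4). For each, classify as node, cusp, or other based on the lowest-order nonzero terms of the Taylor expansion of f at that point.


No singular points in the scanned grid; C is smooth there.

Compute partial derivatives:
  f_x = 6*x + 5.
  f_y = 1.
f_y = 1 is a nonzero constant, so f_y never vanishes: no point (x, y) can satisfy f = f_x = f_y = 0. In particular no (x, y) ∈ {−4, ..., 4}² is singular; the curve is smooth.


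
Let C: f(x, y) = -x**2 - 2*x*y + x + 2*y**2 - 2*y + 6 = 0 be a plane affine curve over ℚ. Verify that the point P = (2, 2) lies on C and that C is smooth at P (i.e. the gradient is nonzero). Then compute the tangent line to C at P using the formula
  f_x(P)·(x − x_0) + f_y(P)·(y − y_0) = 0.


Tangent line at P: -7*x + 2*y + 10 = 0.

Step 1: f(2, 2) = 0, so P lies on C.
Step 2: partial derivatives
  f_x(x, y) = -2*x - 2*y + 1, f_y(x, y) = -2*x + 4*y - 2.
  f_x(P) = -7, f_y(P) = 2 (gradient nonzero, so P is smooth).
Step 3: tangent line at P: -7·(x − 2) + 2·(y − 2) = 0.
Expanding: -7*x + 2*y + 10 = 0.


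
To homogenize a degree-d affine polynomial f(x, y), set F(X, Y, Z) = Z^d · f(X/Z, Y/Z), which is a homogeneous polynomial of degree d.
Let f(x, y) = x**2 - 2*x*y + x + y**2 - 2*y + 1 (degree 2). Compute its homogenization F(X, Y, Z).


F(X, Y, Z) = X**2 - 2*X*Y + X*Z + Y**2 - 2*Y*Z + Z**2

deg(f) = 2.
Substitute x = X/Z, y = Y/Z into f, then multiply by Z^2.
  monomial 1·x^2·y^0 ↦ 1·X^2·Y^0·Z^0.
  monomial -2·x^1·y^1 ↦ -2·X^1·Y^1·Z^0.
  monomial 1·x^1·y^0 ↦ 1·X^1·Y^0·Z^1.
  monomial 1·x^0·y^2 ↦ 1·X^0·Y^2·Z^0.
  monomial -2·x^0·y^1 ↦ -2·X^0·Y^1·Z^1.
  monomial 1·x^0·y^0 ↦ 1·X^0·Y^0·Z^2.
Collecting: F(X, Y, Z) = X**2 - 2*X*Y + X*Z + Y**2 - 2*Y*Z + Z**2.


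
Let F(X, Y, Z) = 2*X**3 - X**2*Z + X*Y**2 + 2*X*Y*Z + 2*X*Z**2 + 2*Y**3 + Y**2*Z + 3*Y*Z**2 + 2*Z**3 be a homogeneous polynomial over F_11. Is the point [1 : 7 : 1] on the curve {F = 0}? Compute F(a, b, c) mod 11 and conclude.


F(1,7,1) ≡ 10 (mod 11); P is NOT on the curve.

Evaluate F(1, 7, 1) term-by-term (mod 11).
  2*X**3 ↦ 2·1·1·1 = 2
  -X**2*Z ↦ -1·1·1·1 = -1
  X*Y**2 ↦ 1·1·49·1 = 49
  2*X*Y*Z ↦ 2·1·7·1 = 14
  2*X*Z**2 ↦ 2·1·1·1 = 2
  2*Y**3 ↦ 2·1·343·1 = 686
  Y**2*Z ↦ 1·1·49·1 = 49
  3*Y*Z**2 ↦ 3·1·7·1 = 21
  2*Z**3 ↦ 2·1·1·1 = 2
Sum: F(1, 7, 1) = (2) + (-1) + (49) + (14) + (2) + (686) + (49) + (21) + (2) = 824.
Reducing mod 11: 824 ≡ 10 (mod 11).
Since F(a, b, c) ≡ 10 ≠ 0 (mod 11), P does NOT lie on the curve.


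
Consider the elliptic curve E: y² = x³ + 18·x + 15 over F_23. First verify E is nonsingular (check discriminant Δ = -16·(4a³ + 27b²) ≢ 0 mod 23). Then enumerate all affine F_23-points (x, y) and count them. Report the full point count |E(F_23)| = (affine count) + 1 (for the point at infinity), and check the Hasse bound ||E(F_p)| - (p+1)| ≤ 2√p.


Affine points = {(2, 6), (2, 17), (3, 2), (3, 21), (4, 6), (4, 17), (5, 0), (7, 1), (7, 22), (8, 2), (8, 21), (9, 3), (9, 20), (11, 7), (11, 16), (12, 2), (12, 21), (13, 10), (13, 13), (15, 7), (15, 16), (16, 11), (16, 12), (17, 6), (17, 17), (20, 7), (20, 16)}; affine count = 27; |E(F_23)| = 28.

Discriminant check: Δ ∝ 4a³ + 27b² = 4·18³ + 27·15² = 4·5832 + 27·225 ≡ 9 (mod 23). Nonzero ⇒ E is nonsingular.
For each x ∈ F_23, compute rhs = x³ + 18·x + 15 mod 23, then count y ∈ F_23 with y² ≡ rhs.
  x = 0: rhs = 15, matching y values: none (0 points).
  x = 1: rhs = 11, matching y values: none (0 points).
  x = 2: rhs = 13, matching y values: 6, 17 (2 points).
  x = 3: rhs = 4, matching y values: 2, 21 (2 points).
  x = 4: rhs = 13, matching y values: 6, 17 (2 points).
  x = 5: rhs = 0, matching y values: 0 (1 points).
  x = 6: rhs = 17, matching y values: none (0 points).
  x = 7: rhs = 1, matching y values: 1, 22 (2 points).
  x = 8: rhs = 4, matching y values: 2, 21 (2 points).
  x = 9: rhs = 9, matching y values: 3, 20 (2 points).
  x = 10: rhs = 22, matching y values: none (0 points).
  x = 11: rhs = 3, matching y values: 7, 16 (2 points).
  x = 12: rhs = 4, matching y values: 2, 21 (2 points).
  x = 13: rhs = 8, matching y values: 10, 13 (2 points).
  x = 14: rhs = 21, matching y values: none (0 points).
  x = 15: rhs = 3, matching y values: 7, 16 (2 points).
  x = 16: rhs = 6, matching y values: 11, 12 (2 points).
  x = 17: rhs = 13, matching y values: 6, 17 (2 points).
  x = 18: rhs = 7, matching y values: none (0 points).
  x = 19: rhs = 17, matching y values: none (0 points).
  x = 20: rhs = 3, matching y values: 7, 16 (2 points).
  x = 21: rhs = 17, matching y values: none (0 points).
  x = 22: rhs = 19, matching y values: none (0 points).
Total affine count: 27.
Full point count |E(F_23)| = 27 + 1 = 28.
Hasse bound: |28 − (23+1)| = |4| = 4 ≤ 2√23 ≈ 9.5917 ✓.


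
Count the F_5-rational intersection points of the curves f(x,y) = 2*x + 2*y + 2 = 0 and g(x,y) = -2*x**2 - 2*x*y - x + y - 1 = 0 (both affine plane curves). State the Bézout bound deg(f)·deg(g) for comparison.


Common zeros: ∅; count = 0; Bézout bound = 2.

deg(f) = 1, deg(g) = 2, so Bézout bound = 2.
Scan x ∈ F_5. For each x, list the y ∈ F_5 with f(x, y) ≡ 0 and those with g(x, y) ≡ 0 (mod 5); the common zeros in that column are the intersection.
  x = 0: f ≡ 0 at y ∈ {4}; g ≡ 0 at y ∈ {1}; common: ∅.
  x = 1: f ≡ 0 at y ∈ {3}; g ≡ 0 at y ∈ {1}; common: ∅.
  x = 2: f ≡ 0 at y ∈ {2}; g ≡ 0 at y ∈ {3}; common: ∅.
  x = 3: f ≡ 0 at y ∈ {1}; g ≡ 0 at y ∈ ∅; common: ∅.
  x = 4: f ≡ 0 at y ∈ {0}; g ≡ 0 at y ∈ {4}; common: ∅.
Collecting: common zeros = ∅, so the count is 0.
Comparison with the Bézout bound: 0 ≤ 2 = deg(f)·deg(g), as expected for curves with no common component (the affine F_5-count falls short of the bound because intersections may lie at infinity, over extension fields, or carry multiplicity).


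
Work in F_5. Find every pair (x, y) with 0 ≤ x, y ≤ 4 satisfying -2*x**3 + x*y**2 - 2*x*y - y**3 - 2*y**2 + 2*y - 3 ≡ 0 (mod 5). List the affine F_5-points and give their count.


Affine F_5-points: {(0, 2), (1, 0), (1, 4)}; count = 3.

For each of the 25 pairs (x, y) ∈ F_5², evaluate f(x, y) mod 5. Record the zeros.
  x = 0: [0↦2, 1↦1, 2↦0, 3↦3, 4↦4]  zeros at y ∈ {2}
  x = 1: [0↦0, 1↦3, 2↦3, 3↦4, 4↦0]  zeros at y ∈ {0, 4}
  x = 2: [0↦1, 1↦3, 2↦4, 3↦3, 4↦4]  zeros at y ∈ ∅
  x = 3: [0↦3, 1↦4, 2↦1, 3↦3, 4↦4]  zeros at y ∈ ∅
  x = 4: [0↦4, 1↦4, 2↦2, 3↦2, 4↦3]  zeros at y ∈ ∅
Collecting zeros: affine points = {(0, 2), (1, 0), (1, 4)}.
Total count |C(F_5)_aff| = 3.


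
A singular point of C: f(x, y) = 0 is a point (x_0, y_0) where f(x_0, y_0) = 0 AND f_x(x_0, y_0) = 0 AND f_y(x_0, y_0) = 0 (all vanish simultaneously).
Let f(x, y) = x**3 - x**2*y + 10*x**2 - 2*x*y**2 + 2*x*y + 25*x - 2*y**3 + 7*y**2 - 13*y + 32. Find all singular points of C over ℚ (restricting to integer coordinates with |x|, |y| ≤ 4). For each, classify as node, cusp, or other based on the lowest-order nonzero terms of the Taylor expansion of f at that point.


Singular points: {(-3, 2)}; classification: node.

Compute partial derivatives:
  f_x = 3*x**2 - 2*x*y + 20*x - 2*y**2 + 2*y + 25.
  f_y = -x**2 - 4*x*y + 2*x - 6*y**2 + 14*y - 13.
Scan x_0 ∈ {−4, ..., 4}. For each x_0, f_y(x_0, y) is a polynomial in y; find its integer roots y ∈ {−4, ..., 4}, then test f_x and f at those candidates.
  x = -4: f_y(-4, y) = -6*y**2 + 30*y - 37; no integer root y with |y| ≤ 4.
  x = -3: f_y(-3, y) = -6*y**2 + 26*y - 28; vanishes at y ∈ {2}. (-3, 2): f_x = 0, f = 0 — SINGULAR.
  x = -2: f_y(-2, y) = -6*y**2 + 22*y - 21; no integer root y with |y| ≤ 4.
  x = -1: f_y(-1, y) = -6*y**2 + 18*y - 16; no integer root y with |y| ≤ 4.
  x = 0: f_y(0, y) = -6*y**2 + 14*y - 13; no integer root y with |y| ≤ 4.
  x = 1: f_y(1, y) = -6*y**2 + 10*y - 12; no integer root y with |y| ≤ 4.
  x = 2: f_y(2, y) = -6*y**2 + 6*y - 13; no integer root y with |y| ≤ 4.
  x = 3: f_y(3, y) = -6*y**2 + 2*y - 16; no integer root y with |y| ≤ 4.
  x = 4: f_y(4, y) = -6*y**2 - 2*y - 21; no integer root y with |y| ≤ 4.
Only singular point on the grid: (-3, 2).
Classify: substitute x = -3 + u, y = 2 + v and expand: f = u**3 - u**2*v - u**2 - 2*u*v**2 - 2*v**3 + v**2.
No constant or linear terms (consistent with a singular point). Quadratic part: -u**2 + v**2. Cubic part: u**3 - u**2*v - 2*u*v**2 - 2*v**3.
The quadratic part v**2 - u**2 = (v − u)(v + u) splits into two distinct linear factors, so there are two distinct tangent lines y − 2 = ±(x − -3) — this is a node (ordinary double point).
Classification: node.


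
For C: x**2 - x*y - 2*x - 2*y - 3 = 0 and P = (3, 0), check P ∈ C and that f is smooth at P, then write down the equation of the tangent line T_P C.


Tangent line at P: 4*x - 5*y - 12 = 0.

Step 1: f(3, 0) = 0, so P lies on C.
Step 2: partial derivatives
  f_x(x, y) = 2*x - y - 2, f_y(x, y) = -x - 2.
  f_x(P) = 4, f_y(P) = -5 (gradient nonzero, so P is smooth).
Step 3: tangent line at P: 4·(x − 3) + -5·(y − 0) = 0.
Expanding: 4*x - 5*y - 12 = 0.


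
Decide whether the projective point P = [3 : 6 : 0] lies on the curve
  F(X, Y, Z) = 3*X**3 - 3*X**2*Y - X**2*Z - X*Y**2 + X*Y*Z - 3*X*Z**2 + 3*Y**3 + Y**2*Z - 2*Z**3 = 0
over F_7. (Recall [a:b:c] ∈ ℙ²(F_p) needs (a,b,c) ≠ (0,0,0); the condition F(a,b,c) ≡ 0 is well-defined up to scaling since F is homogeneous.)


F(3,6,0) ≡ 4 (mod 7); P is NOT on the curve.

Evaluate F(3, 6, 0) term-by-term (mod 7).
  3*X**3 ↦ 3·27·1·1 = 81
  -3*X**2*Y ↦ -3·9·6·1 = -162
  -X**2*Z ↦ -1·9·1·0 = 0
  -X*Y**2 ↦ -1·3·36·1 = -108
  X*Y*Z ↦ 1·3·6·0 = 0
  -3*X*Z**2 ↦ -3·3·1·0 = 0
  3*Y**3 ↦ 3·1·216·1 = 648
  Y**2*Z ↦ 1·1·36·0 = 0
  -2*Z**3 ↦ -2·1·1·0 = 0
Sum: F(3, 6, 0) = (81) + (-162) + (0) + (-108) + (0) + (0) + (648) + (0) + (0) = 459.
Reducing mod 7: 459 ≡ 4 (mod 7).
Since F(a, b, c) ≡ 4 ≠ 0 (mod 7), P does NOT lie on the curve.


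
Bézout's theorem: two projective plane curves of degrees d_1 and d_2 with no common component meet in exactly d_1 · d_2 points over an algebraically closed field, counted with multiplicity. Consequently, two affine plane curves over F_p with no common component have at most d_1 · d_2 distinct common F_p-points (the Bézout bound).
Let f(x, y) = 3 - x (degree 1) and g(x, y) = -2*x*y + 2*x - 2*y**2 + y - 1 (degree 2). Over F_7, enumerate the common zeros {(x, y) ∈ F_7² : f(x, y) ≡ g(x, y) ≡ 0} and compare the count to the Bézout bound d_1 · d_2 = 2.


Common zeros: {(3, 3), (3, 5)}; count = 2; Bézout bound = 2.

deg(f) = 1, deg(g) = 2, so Bézout bound = 2.
Scan x ∈ F_7. For each x, list the y ∈ F_7 with f(x, y) ≡ 0 and those with g(x, y) ≡ 0 (mod 7); the common zeros in that column are the intersection.
  x = 0: f ≡ 0 at y ∈ ∅; g ≡ 0 at y ∈ {2}; common: ∅.
  x = 1: f ≡ 0 at y ∈ ∅; g ≡ 0 at y ∈ {4, 6}; common: ∅.
  x = 2: f ≡ 0 at y ∈ ∅; g ≡ 0 at y ∈ ∅; common: ∅.
  x = 3: f ≡ 0 at y ∈ {0, 1, 2, 3, 4, 5, 6}; g ≡ 0 at y ∈ {3, 5}; common: {3, 5}.
  x = 4: f ≡ 0 at y ∈ ∅; g ≡ 0 at y ∈ {0}; common: ∅.
  x = 5: f ≡ 0 at y ∈ ∅; g ≡ 0 at y ∈ ∅; common: ∅.
  x = 6: f ≡ 0 at y ∈ ∅; g ≡ 0 at y ∈ ∅; common: ∅.
Collecting: common zeros = {(3, 3), (3, 5)}, so the count is 2.
Comparison with the Bézout bound: 2 ≤ 2 = deg(f)·deg(g), as expected for curves with no common component (the bound is attained).


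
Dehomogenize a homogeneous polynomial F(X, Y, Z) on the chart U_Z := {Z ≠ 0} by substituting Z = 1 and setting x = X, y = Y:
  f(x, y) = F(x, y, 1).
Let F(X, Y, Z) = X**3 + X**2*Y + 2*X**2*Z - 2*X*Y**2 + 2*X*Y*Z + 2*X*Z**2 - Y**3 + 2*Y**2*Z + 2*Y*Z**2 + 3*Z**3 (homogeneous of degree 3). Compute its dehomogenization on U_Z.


f(x, y) = x**3 + x**2*y + 2*x**2 - 2*x*y**2 + 2*x*y + 2*x - y**3 + 2*y**2 + 2*y + 3

On U_Z we set Z = 1. Each monomial c·X^i·Y^j·Z^k in F becomes c·x^i·y^j·1^k = c·x^i·y^j.
Substituting Z = 1: F(X, Y, 1) = x**3 + x**2*y + 2*x**2 - 2*x*y**2 + 2*x*y + 2*x - y**3 + 2*y**2 + 2*y + 3.
Note: deg(f) ≤ deg(F) = 3; strict inequality happens when F is divisible by Z (lost terms).


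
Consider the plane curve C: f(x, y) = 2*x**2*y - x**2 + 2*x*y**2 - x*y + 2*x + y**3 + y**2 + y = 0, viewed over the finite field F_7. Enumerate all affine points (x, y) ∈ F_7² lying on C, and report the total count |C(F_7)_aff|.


Affine F_7-points: {(0, 0), (0, 2), (0, 4), (1, 1), (2, 0), (2, 2), (3, 1)}; count = 7.

For each of the 49 pairs (x, y) ∈ F_7², evaluate f(x, y) mod 7. Record the zeros.
  x = 0: [0↦0, 1↦3, 2↦0, 3↦4, 4↦0, 5↦1, 6↦6]  zeros at y ∈ {0, 2, 4}
  x = 1: [0↦1, 1↦0, 2↦4, 3↦5, 4↦2, 5↦1, 6↦1]  zeros at y ∈ {1}
  x = 2: [0↦0, 1↦6, 2↦0, 3↦2, 4↦4, 5↦5, 6↦4]  zeros at y ∈ {0, 2}
  x = 3: [0↦4, 1↦0, 2↦2, 3↦2, 4↦6, 5↦6, 6↦1]  zeros at y ∈ {1}
  x = 4: [0↦6, 1↦3, 2↦3, 3↦5, 4↦1, 5↦4, 6↦6]  zeros at y ∈ ∅
  x = 5: [0↦6, 1↦1, 2↦3, 3↦4, 4↦3, 5↦6, 6↦5]  zeros at y ∈ ∅
  x = 6: [0↦4, 1↦1, 2↦2, 3↦6, 4↦5, 5↦5, 6↦5]  zeros at y ∈ ∅
Collecting zeros: affine points = {(0, 0), (0, 2), (0, 4), (1, 1), (2, 0), (2, 2), (3, 1)}.
Total count |C(F_7)_aff| = 7.


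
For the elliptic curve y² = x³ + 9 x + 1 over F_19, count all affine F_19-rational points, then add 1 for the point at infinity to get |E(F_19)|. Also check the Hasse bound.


Affine points = {(0, 1), (0, 18), (1, 7), (1, 12), (3, 6), (3, 13), (4, 5), (4, 14), (5, 0), (6, 9), (6, 10), (11, 5), (11, 14), (13, 4), (13, 15), (16, 2), (16, 17)}; affine count = 17; |E(F_19)| = 18.

Discriminant check: Δ ∝ 4a³ + 27b² = 4·9³ + 27·1² = 4·729 + 27·1 ≡ 17 (mod 19). Nonzero ⇒ E is nonsingular.
For each x ∈ F_19, compute rhs = x³ + 9·x + 1 mod 19, then count y ∈ F_19 with y² ≡ rhs.
  x = 0: rhs = 1, matching y values: 1, 18 (2 points).
  x = 1: rhs = 11, matching y values: 7, 12 (2 points).
  x = 2: rhs = 8, matching y values: none (0 points).
  x = 3: rhs = 17, matching y values: 6, 13 (2 points).
  x = 4: rhs = 6, matching y values: 5, 14 (2 points).
  x = 5: rhs = 0, matching y values: 0 (1 points).
  x = 6: rhs = 5, matching y values: 9, 10 (2 points).
  x = 7: rhs = 8, matching y values: none (0 points).
  x = 8: rhs = 15, matching y values: none (0 points).
  x = 9: rhs = 13, matching y values: none (0 points).
  x = 10: rhs = 8, matching y values: none (0 points).
  x = 11: rhs = 6, matching y values: 5, 14 (2 points).
  x = 12: rhs = 13, matching y values: none (0 points).
  x = 13: rhs = 16, matching y values: 4, 15 (2 points).
  x = 14: rhs = 2, matching y values: none (0 points).
  x = 15: rhs = 15, matching y values: none (0 points).
  x = 16: rhs = 4, matching y values: 2, 17 (2 points).
  x = 17: rhs = 13, matching y values: none (0 points).
  x = 18: rhs = 10, matching y values: none (0 points).
Total affine count: 17.
Full point count |E(F_19)| = 17 + 1 = 18.
Hasse bound: |18 − (19+1)| = |-2| = 2 ≤ 2√19 ≈ 8.7178 ✓.


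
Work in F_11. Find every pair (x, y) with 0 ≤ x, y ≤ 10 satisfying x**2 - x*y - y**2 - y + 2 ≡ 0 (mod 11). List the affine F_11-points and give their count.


Affine F_11-points: {(0, 1), (0, 9), (1, 1), (1, 8), (2, 4), (3, 0), (3, 7), (4, 7), (4, 10), (5, 2), (5, 3), (6, 5), (6, 10), (7, 6), (7, 8), (8, 0), (8, 2), (9, 3), (9, 9), (10, 5), (10, 6)}; count = 21.

For each of the 121 pairs (x, y) ∈ F_11², evaluate f(x, y) mod 11. Record the zeros.
  x = 0: [0↦2, 1↦0, 2↦7, 3↦1, 4↦4, 5↦5, 6↦4, 7↦1, 8↦7, 9↦0, 10↦2]  zeros at y ∈ {1, 9}
  x = 1: [0↦3, 1↦0, 2↦6, 3↦10, 4↦1, 5↦1, 6↦10, 7↦6, 8↦0, 9↦3, 10↦4]  zeros at y ∈ {1, 8}
  x = 2: [0↦6, 1↦2, 2↦7, 3↦10, 4↦0, 5↦10, 6↦7, 7↦2, 8↦6, 9↦8, 10↦8]  zeros at y ∈ {4}
  x = 3: [0↦0, 1↦6, 2↦10, 3↦1, 4↦1, 5↦10, 6↦6, 7↦0, 8↦3, 9↦4, 10↦3]  zeros at y ∈ {0, 7}
  x = 4: [0↦7, 1↦1, 2↦4, 3↦5, 4↦4, 5↦1, 6↦7, 7↦0, 8↦2, 9↦2, 10↦0]  zeros at y ∈ {7, 10}
  x = 5: [0↦5, 1↦9, 2↦0, 3↦0, 4↦9, 5↦5, 6↦10, 7↦2, 8↦3, 9↦2, 10↦10]  zeros at y ∈ {2, 3}
  x = 6: [0↦5, 1↦8, 2↦9, 3↦8, 4↦5, 5↦0, 6↦4, 7↦6, 8↦6, 9↦4, 10↦0]  zeros at y ∈ {5, 10}
  x = 7: [0↦7, 1↦9, 2↦9, 3↦7, 4↦3, 5↦8, 6↦0, 7↦1, 8↦0, 9↦8, 10↦3]  zeros at y ∈ {6, 8}
  x = 8: [0↦0, 1↦1, 2↦0, 3↦8, 4↦3, 5↦7, 6↦9, 7↦9, 8↦7, 9↦3, 10↦8]  zeros at y ∈ {0, 2}
  x = 9: [0↦6, 1↦6, 2↦4, 3↦0, 4↦5, 5↦8, 6↦9, 7↦8, 8↦5, 9↦0, 10↦4]  zeros at y ∈ {3, 9}
  x = 10: [0↦3, 1↦2, 2↦10, 3↦5, 4↦9, 5↦0, 6↦0, 7↦9, 8↦5, 9↦10, 10↦2]  zeros at y ∈ {5, 6}
Collecting zeros: affine points = {(0, 1), (0, 9), (1, 1), (1, 8), (2, 4), (3, 0), (3, 7), (4, 7), (4, 10), (5, 2), (5, 3), (6, 5), (6, 10), (7, 6), (7, 8), (8, 0), (8, 2), (9, 3), (9, 9), (10, 5), (10, 6)}.
Total count |C(F_11)_aff| = 21.


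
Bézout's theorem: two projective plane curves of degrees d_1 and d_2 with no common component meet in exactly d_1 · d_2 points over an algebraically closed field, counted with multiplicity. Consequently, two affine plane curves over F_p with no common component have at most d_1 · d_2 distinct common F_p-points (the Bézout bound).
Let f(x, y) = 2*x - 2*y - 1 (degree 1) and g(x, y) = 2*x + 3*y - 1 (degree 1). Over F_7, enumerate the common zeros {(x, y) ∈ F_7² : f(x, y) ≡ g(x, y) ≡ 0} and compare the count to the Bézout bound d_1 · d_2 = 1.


Common zeros: {(4, 0)}; count = 1; Bézout bound = 1.

deg(f) = 1, deg(g) = 1, so Bézout bound = 1.
Scan x ∈ F_7. For each x, list the y ∈ F_7 with f(x, y) ≡ 0 and those with g(x, y) ≡ 0 (mod 7); the common zeros in that column are the intersection.
  x = 0: f ≡ 0 at y ∈ {3}; g ≡ 0 at y ∈ {5}; common: ∅.
  x = 1: f ≡ 0 at y ∈ {4}; g ≡ 0 at y ∈ {2}; common: ∅.
  x = 2: f ≡ 0 at y ∈ {5}; g ≡ 0 at y ∈ {6}; common: ∅.
  x = 3: f ≡ 0 at y ∈ {6}; g ≡ 0 at y ∈ {3}; common: ∅.
  x = 4: f ≡ 0 at y ∈ {0}; g ≡ 0 at y ∈ {0}; common: {0}.
  x = 5: f ≡ 0 at y ∈ {1}; g ≡ 0 at y ∈ {4}; common: ∅.
  x = 6: f ≡ 0 at y ∈ {2}; g ≡ 0 at y ∈ {1}; common: ∅.
Collecting: common zeros = {(4, 0)}, so the count is 1.
Comparison with the Bézout bound: 1 ≤ 1 = deg(f)·deg(g), as expected for curves with no common component (the bound is attained).


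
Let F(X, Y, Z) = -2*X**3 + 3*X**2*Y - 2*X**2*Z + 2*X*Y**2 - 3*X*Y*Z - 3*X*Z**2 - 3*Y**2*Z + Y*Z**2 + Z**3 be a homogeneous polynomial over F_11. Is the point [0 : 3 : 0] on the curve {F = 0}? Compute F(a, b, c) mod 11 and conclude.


F(0,3,0) ≡ 0 (mod 11); P is on the curve.

Evaluate F(0, 3, 0) term-by-term (mod 11).
  -2*X**3 ↦ -2·0·1·1 = 0
  3*X**2*Y ↦ 3·0·3·1 = 0
  -2*X**2*Z ↦ -2·0·1·0 = 0
  2*X*Y**2 ↦ 2·0·9·1 = 0
  -3*X*Y*Z ↦ -3·0·3·0 = 0
  -3*X*Z**2 ↦ -3·0·1·0 = 0
  -3*Y**2*Z ↦ -3·1·9·0 = 0
  Y*Z**2 ↦ 1·1·3·0 = 0
  Z**3 ↦ 1·1·1·0 = 0
Sum: F(0, 3, 0) = (0) + (0) + (0) + (0) + (0) + (0) + (0) + (0) + (0) = 0.
Reducing mod 11: 0 ≡ 0 (mod 11).
Since F(a, b, c) ≡ 0 (mod 11), P lies on the curve.


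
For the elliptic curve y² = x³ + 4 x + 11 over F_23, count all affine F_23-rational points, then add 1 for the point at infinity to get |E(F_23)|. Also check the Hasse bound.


Affine points = {(1, 4), (1, 19), (2, 2), (2, 21), (3, 2), (3, 21), (5, 8), (5, 15), (8, 7), (8, 16), (10, 4), (10, 19), (11, 11), (11, 12), (12, 4), (12, 19), (13, 11), (13, 12), (16, 10), (16, 13), (17, 1), (17, 22), (18, 2), (18, 21), (19, 0), (20, 8), (20, 15), (21, 8), (21, 15), (22, 11), (22, 12)}; affine count = 31; |E(F_23)| = 32.

Discriminant check: Δ ∝ 4a³ + 27b² = 4·4³ + 27·11² = 4·64 + 27·121 ≡ 4 (mod 23). Nonzero ⇒ E is nonsingular.
For each x ∈ F_23, compute rhs = x³ + 4·x + 11 mod 23, then count y ∈ F_23 with y² ≡ rhs.
  x = 0: rhs = 11, matching y values: none (0 points).
  x = 1: rhs = 16, matching y values: 4, 19 (2 points).
  x = 2: rhs = 4, matching y values: 2, 21 (2 points).
  x = 3: rhs = 4, matching y values: 2, 21 (2 points).
  x = 4: rhs = 22, matching y values: none (0 points).
  x = 5: rhs = 18, matching y values: 8, 15 (2 points).
  x = 6: rhs = 21, matching y values: none (0 points).
  x = 7: rhs = 14, matching y values: none (0 points).
  x = 8: rhs = 3, matching y values: 7, 16 (2 points).
  x = 9: rhs = 17, matching y values: none (0 points).
  x = 10: rhs = 16, matching y values: 4, 19 (2 points).
  x = 11: rhs = 6, matching y values: 11, 12 (2 points).
  x = 12: rhs = 16, matching y values: 4, 19 (2 points).
  x = 13: rhs = 6, matching y values: 11, 12 (2 points).
  x = 14: rhs = 5, matching y values: none (0 points).
  x = 15: rhs = 19, matching y values: none (0 points).
  x = 16: rhs = 8, matching y values: 10, 13 (2 points).
  x = 17: rhs = 1, matching y values: 1, 22 (2 points).
  x = 18: rhs = 4, matching y values: 2, 21 (2 points).
  x = 19: rhs = 0, matching y values: 0 (1 points).
  x = 20: rhs = 18, matching y values: 8, 15 (2 points).
  x = 21: rhs = 18, matching y values: 8, 15 (2 points).
  x = 22: rhs = 6, matching y values: 11, 12 (2 points).
Total affine count: 31.
Full point count |E(F_23)| = 31 + 1 = 32.
Hasse bound: |32 − (23+1)| = |8| = 8 ≤ 2√23 ≈ 9.5917 ✓.


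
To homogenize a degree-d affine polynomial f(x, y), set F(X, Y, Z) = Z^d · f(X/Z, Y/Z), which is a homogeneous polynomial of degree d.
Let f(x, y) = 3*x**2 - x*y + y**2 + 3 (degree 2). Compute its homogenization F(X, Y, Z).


F(X, Y, Z) = 3*X**2 - X*Y + Y**2 + 3*Z**2

deg(f) = 2.
Substitute x = X/Z, y = Y/Z into f, then multiply by Z^2.
  monomial 3·x^2·y^0 ↦ 3·X^2·Y^0·Z^0.
  monomial -1·x^1·y^1 ↦ -1·X^1·Y^1·Z^0.
  monomial 1·x^0·y^2 ↦ 1·X^0·Y^2·Z^0.
  monomial 3·x^0·y^0 ↦ 3·X^0·Y^0·Z^2.
Collecting: F(X, Y, Z) = 3*X**2 - X*Y + Y**2 + 3*Z**2.


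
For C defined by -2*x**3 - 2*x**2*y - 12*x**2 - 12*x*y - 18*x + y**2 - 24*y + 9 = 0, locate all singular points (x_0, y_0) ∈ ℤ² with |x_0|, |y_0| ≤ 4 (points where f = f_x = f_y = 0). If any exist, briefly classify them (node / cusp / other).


Singular points: {(-3, 3)}; classification: cusp.

Compute partial derivatives:
  f_x = -6*x**2 - 4*x*y - 24*x - 12*y - 18.
  f_y = -2*x**2 - 12*x + 2*y - 24.
Scan x_0 ∈ {−4, ..., 4}. For each x_0, f_y(x_0, y) is a polynomial in y; find its integer roots y ∈ {−4, ..., 4}, then test f_x and f at those candidates.
  x = -4: f_y(-4, y) = 2*y - 8; vanishes at y ∈ {4}. (-4, 4): f_x = -2 ≠ 0.
  x = -3: f_y(-3, y) = 2*y - 6; vanishes at y ∈ {3}. (-3, 3): f_x = 0, f = 0 — SINGULAR.
  x = -2: f_y(-2, y) = 2*y - 8; vanishes at y ∈ {4}. (-2, 4): f_x = -10 ≠ 0.
  x = -1: f_y(-1, y) = 2*y - 14; no integer root y with |y| ≤ 4.
  x = 0: f_y(0, y) = 2*y - 24; no integer root y with |y| ≤ 4.
  x = 1: f_y(1, y) = 2*y - 38; no integer root y with |y| ≤ 4.
  x = 2: f_y(2, y) = 2*y - 56; no integer root y with |y| ≤ 4.
  x = 3: f_y(3, y) = 2*y - 78; no integer root y with |y| ≤ 4.
  x = 4: f_y(4, y) = 2*y - 104; no integer root y with |y| ≤ 4.
Only singular point on the grid: (-3, 3).
Classify: substitute x = -3 + u, y = 3 + v and expand: f = -2*u**3 - 2*u**2*v + v**2.
No constant or linear terms (consistent with a singular point). Quadratic part: v**2. Cubic part: -2*u**3 - 2*u**2*v.
The quadratic part v**2 is a perfect square, so there is a single (double) tangent line v = 0, i.e. y = 3. Restricting the cubic part to that line (v = 0) leaves -2*u**3 ≠ 0, so f is not divisible by v and the branch is v² ≈ 2*u**3 to lowest order — this is a cusp.
Classification: cusp.


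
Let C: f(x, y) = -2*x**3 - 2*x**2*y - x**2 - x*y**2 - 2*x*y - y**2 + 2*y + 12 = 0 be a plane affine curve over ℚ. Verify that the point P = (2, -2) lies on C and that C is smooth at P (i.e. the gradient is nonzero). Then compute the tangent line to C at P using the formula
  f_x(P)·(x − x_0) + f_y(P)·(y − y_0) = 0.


Tangent line at P: -12*x + 2*y + 28 = 0.

Step 1: f(2, -2) = 0, so P lies on C.
Step 2: partial derivatives
  f_x(x, y) = -6*x**2 - 4*x*y - 2*x - y**2 - 2*y, f_y(x, y) = -2*x**2 - 2*x*y - 2*x - 2*y + 2.
  f_x(P) = -12, f_y(P) = 2 (gradient nonzero, so P is smooth).
Step 3: tangent line at P: -12·(x − 2) + 2·(y − -2) = 0.
Expanding: -12*x + 2*y + 28 = 0.


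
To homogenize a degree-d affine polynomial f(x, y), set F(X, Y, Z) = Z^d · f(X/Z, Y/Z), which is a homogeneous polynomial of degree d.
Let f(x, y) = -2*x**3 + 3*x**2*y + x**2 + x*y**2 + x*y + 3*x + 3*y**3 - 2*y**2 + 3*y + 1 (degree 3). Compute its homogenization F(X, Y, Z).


F(X, Y, Z) = -2*X**3 + 3*X**2*Y + X**2*Z + X*Y**2 + X*Y*Z + 3*X*Z**2 + 3*Y**3 - 2*Y**2*Z + 3*Y*Z**2 + Z**3

deg(f) = 3.
Substitute x = X/Z, y = Y/Z into f, then multiply by Z^3.
  monomial -2·x^3·y^0 ↦ -2·X^3·Y^0·Z^0.
  monomial 3·x^2·y^1 ↦ 3·X^2·Y^1·Z^0.
  monomial 1·x^2·y^0 ↦ 1·X^2·Y^0·Z^1.
  monomial 1·x^1·y^2 ↦ 1·X^1·Y^2·Z^0.
  monomial 1·x^1·y^1 ↦ 1·X^1·Y^1·Z^1.
  monomial 3·x^1·y^0 ↦ 3·X^1·Y^0·Z^2.
  monomial 3·x^0·y^3 ↦ 3·X^0·Y^3·Z^0.
  monomial -2·x^0·y^2 ↦ -2·X^0·Y^2·Z^1.
  monomial 3·x^0·y^1 ↦ 3·X^0·Y^1·Z^2.
  monomial 1·x^0·y^0 ↦ 1·X^0·Y^0·Z^3.
Collecting: F(X, Y, Z) = -2*X**3 + 3*X**2*Y + X**2*Z + X*Y**2 + X*Y*Z + 3*X*Z**2 + 3*Y**3 - 2*Y**2*Z + 3*Y*Z**2 + Z**3.


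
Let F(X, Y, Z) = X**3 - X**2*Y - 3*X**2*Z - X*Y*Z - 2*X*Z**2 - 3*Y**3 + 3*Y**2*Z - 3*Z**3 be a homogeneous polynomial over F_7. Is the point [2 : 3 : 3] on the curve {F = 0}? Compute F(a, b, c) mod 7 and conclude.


F(2,3,3) ≡ 0 (mod 7); P is on the curve.

Evaluate F(2, 3, 3) term-by-term (mod 7).
  X**3 ↦ 1·8·1·1 = 8
  -X**2*Y ↦ -1·4·3·1 = -12
  -3*X**2*Z ↦ -3·4·1·3 = -36
  -X*Y*Z ↦ -1·2·3·3 = -18
  -2*X*Z**2 ↦ -2·2·1·9 = -36
  -3*Y**3 ↦ -3·1·27·1 = -81
  3*Y**2*Z ↦ 3·1·9·3 = 81
  -3*Z**3 ↦ -3·1·1·27 = -81
Sum: F(2, 3, 3) = (8) + (-12) + (-36) + (-18) + (-36) + (-81) + (81) + (-81) = -175.
Reducing mod 7: -175 ≡ 0 (mod 7).
Since F(a, b, c) ≡ 0 (mod 7), P lies on the curve.


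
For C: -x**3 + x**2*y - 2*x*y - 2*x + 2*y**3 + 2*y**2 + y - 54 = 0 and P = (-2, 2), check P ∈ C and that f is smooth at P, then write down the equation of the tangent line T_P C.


Tangent line at P: -26*x + 41*y - 134 = 0.

Step 1: f(-2, 2) = 0, so P lies on C.
Step 2: partial derivatives
  f_x(x, y) = -3*x**2 + 2*x*y - 2*y - 2, f_y(x, y) = x**2 - 2*x + 6*y**2 + 4*y + 1.
  f_x(P) = -26, f_y(P) = 41 (gradient nonzero, so P is smooth).
Step 3: tangent line at P: -26·(x − -2) + 41·(y − 2) = 0.
Expanding: -26*x + 41*y - 134 = 0.


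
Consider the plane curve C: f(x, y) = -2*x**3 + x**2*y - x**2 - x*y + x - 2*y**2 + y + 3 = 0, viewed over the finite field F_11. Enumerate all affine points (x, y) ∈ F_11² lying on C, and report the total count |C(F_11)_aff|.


Affine F_11-points: {(0, 7), (0, 10), (1, 1), (1, 5), (3, 10), (7, 6), (7, 10), (8, 3), (8, 9), (10, 9)}; count = 10.

For each of the 121 pairs (x, y) ∈ F_11², evaluate f(x, y) mod 11. Record the zeros.
  x = 0: [0↦3, 1↦2, 2↦8, 3↦10, 4↦8, 5↦2, 6↦3, 7↦0, 8↦4, 9↦4, 10↦0]  zeros at y ∈ {7, 10}
  x = 1: [0↦1, 1↦0, 2↦6, 3↦8, 4↦6, 5↦0, 6↦1, 7↦9, 8↦2, 9↦2, 10↦9]  zeros at y ∈ {1, 5}
  x = 2: [0↦7, 1↦8, 2↦5, 3↦9, 4↦9, 5↦5, 6↦8, 7↦7, 8↦2, 9↦4, 10↦2]  zeros at y ∈ ∅
  x = 3: [0↦9, 1↦3, 2↦4, 3↦1, 4↦5, 5↦5, 6↦1, 7↦4, 8↦3, 9↦9, 10↦0]  zeros at y ∈ {10}
  x = 4: [0↦6, 1↦6, 2↦2, 3↦5, 4↦4, 5↦10, 6↦1, 7↦10, 8↦4, 9↦5, 10↦2]  zeros at y ∈ ∅
  x = 5: [0↦8, 1↦5, 2↦9, 3↦9, 4↦5, 5↦8, 6↦7, 7↦2, 8↦4, 9↦2, 10↦7]  zeros at y ∈ ∅
  x = 6: [0↦3, 1↦10, 2↦2, 3↦1, 4↦7, 5↦9, 6↦7, 7↦1, 8↦2, 9↦10, 10↦3]  zeros at y ∈ ∅
  x = 7: [0↦1, 1↦9, 2↦2, 3↦2, 4↦9, 5↦1, 6↦0, 7↦6, 8↦8, 9↦6, 10↦0]  zeros at y ∈ {6, 10}
  x = 8: [0↦1, 1↦1, 2↦8, 3↦0, 4↦10, 5↦5, 6↦7, 7↦5, 8↦10, 9↦0, 10↦8]  zeros at y ∈ {3, 9}
  x = 9: [0↦2, 1↦7, 2↦8, 3↦5, 4↦9, 5↦9, 6↦5, 7↦8, 8↦7, 9↦2, 10↦4]  zeros at y ∈ ∅
  x = 10: [0↦3, 1↦4, 2↦1, 3↦5, 4↦5, 5↦1, 6↦4, 7↦3, 8↦9, 9↦0, 10↦9]  zeros at y ∈ {9}
Collecting zeros: affine points = {(0, 7), (0, 10), (1, 1), (1, 5), (3, 10), (7, 6), (7, 10), (8, 3), (8, 9), (10, 9)}.
Total count |C(F_11)_aff| = 10.


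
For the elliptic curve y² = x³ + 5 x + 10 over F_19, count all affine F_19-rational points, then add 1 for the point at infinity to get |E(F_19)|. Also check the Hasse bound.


Affine points = {(1, 4), (1, 15), (2, 3), (2, 16), (6, 3), (6, 16), (8, 7), (8, 12), (9, 9), (9, 10), (11, 3), (11, 16), (13, 7), (13, 12), (16, 5), (16, 14), (17, 7), (17, 12), (18, 2), (18, 17)}; affine count = 20; |E(F_19)| = 21.

Discriminant check: Δ ∝ 4a³ + 27b² = 4·5³ + 27·10² = 4·125 + 27·100 ≡ 8 (mod 19). Nonzero ⇒ E is nonsingular.
For each x ∈ F_19, compute rhs = x³ + 5·x + 10 mod 19, then count y ∈ F_19 with y² ≡ rhs.
  x = 0: rhs = 10, matching y values: none (0 points).
  x = 1: rhs = 16, matching y values: 4, 15 (2 points).
  x = 2: rhs = 9, matching y values: 3, 16 (2 points).
  x = 3: rhs = 14, matching y values: none (0 points).
  x = 4: rhs = 18, matching y values: none (0 points).
  x = 5: rhs = 8, matching y values: none (0 points).
  x = 6: rhs = 9, matching y values: 3, 16 (2 points).
  x = 7: rhs = 8, matching y values: none (0 points).
  x = 8: rhs = 11, matching y values: 7, 12 (2 points).
  x = 9: rhs = 5, matching y values: 9, 10 (2 points).
  x = 10: rhs = 15, matching y values: none (0 points).
  x = 11: rhs = 9, matching y values: 3, 16 (2 points).
  x = 12: rhs = 12, matching y values: none (0 points).
  x = 13: rhs = 11, matching y values: 7, 12 (2 points).
  x = 14: rhs = 12, matching y values: none (0 points).
  x = 15: rhs = 2, matching y values: none (0 points).
  x = 16: rhs = 6, matching y values: 5, 14 (2 points).
  x = 17: rhs = 11, matching y values: 7, 12 (2 points).
  x = 18: rhs = 4, matching y values: 2, 17 (2 points).
Total affine count: 20.
Full point count |E(F_19)| = 20 + 1 = 21.
Hasse bound: |21 − (19+1)| = |1| = 1 ≤ 2√19 ≈ 8.7178 ✓.
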